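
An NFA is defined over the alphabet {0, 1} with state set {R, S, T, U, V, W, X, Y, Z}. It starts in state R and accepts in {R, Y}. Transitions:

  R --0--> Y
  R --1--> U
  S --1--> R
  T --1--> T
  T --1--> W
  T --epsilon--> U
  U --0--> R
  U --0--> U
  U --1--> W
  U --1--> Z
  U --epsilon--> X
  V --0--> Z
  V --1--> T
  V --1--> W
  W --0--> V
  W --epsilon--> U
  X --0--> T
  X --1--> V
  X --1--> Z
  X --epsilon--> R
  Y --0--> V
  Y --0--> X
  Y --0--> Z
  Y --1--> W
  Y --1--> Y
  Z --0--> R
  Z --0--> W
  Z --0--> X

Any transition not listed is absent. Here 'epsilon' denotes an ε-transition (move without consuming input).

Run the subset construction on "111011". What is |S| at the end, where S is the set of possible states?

8

Start in {R}.
Read '1': R→{U}; union {U}; ε-closure = {R, U, X}.
Read '1': R→{U}, U→{W, Z}, X→{V, Z}; union {U, V, W, Z}; ε-closure = {R, U, V, W, X, Z}.
Read '1': R→{U}, U→{W, Z}, V→{T, W}, W→∅, X→{V, Z}, Z→∅; union {T, U, V, W, Z}; ε-closure = {R, T, U, V, W, X, Z}.
Read '0': R→{Y}, T→∅, U→{R, U}, V→{Z}, W→{V}, X→{T}, Z→{R, W, X}; now {R, T, U, V, W, X, Y, Z}.
Read '1': R→{U}, T→{T, W}, U→{W, Z}, V→{T, W}, W→∅, X→{V, Z}, Y→{W, Y}, Z→∅; union {T, U, V, W, Y, Z}; ε-closure = {R, T, U, V, W, X, Y, Z}.
Read '1': R→{U}, T→{T, W}, U→{W, Z}, V→{T, W}, W→∅, X→{V, Z}, Y→{W, Y}, Z→∅; union {T, U, V, W, Y, Z}; ε-closure = {R, T, U, V, W, X, Y, Z}.
That set has 8 states.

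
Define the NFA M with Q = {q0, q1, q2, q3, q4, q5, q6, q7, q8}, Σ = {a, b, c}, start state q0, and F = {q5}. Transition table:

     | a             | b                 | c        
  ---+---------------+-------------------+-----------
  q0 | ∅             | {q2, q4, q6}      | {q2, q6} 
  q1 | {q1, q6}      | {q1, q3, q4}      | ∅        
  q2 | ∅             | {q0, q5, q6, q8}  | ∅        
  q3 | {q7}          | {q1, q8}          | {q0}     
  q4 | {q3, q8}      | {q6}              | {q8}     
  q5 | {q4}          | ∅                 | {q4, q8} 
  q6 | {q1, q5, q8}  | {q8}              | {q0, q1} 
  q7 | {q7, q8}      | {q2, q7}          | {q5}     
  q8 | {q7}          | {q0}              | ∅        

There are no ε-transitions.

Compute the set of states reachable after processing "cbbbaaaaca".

{q1, q3, q4, q6, q7, q8}

Start in {q0}.
Read 'c': q0→{q2, q6}; now {q2, q6}.
Read 'b': q2→{q0, q5, q6, q8}, q6→{q8}; now {q0, q5, q6, q8}.
Read 'b': q0→{q2, q4, q6}, q5→∅, q6→{q8}, q8→{q0}; now {q0, q2, q4, q6, q8}.
Read 'b': q0→{q2, q4, q6}, q2→{q0, q5, q6, q8}, q4→{q6}, q6→{q8}, q8→{q0}; now {q0, q2, q4, q5, q6, q8}.
Read 'a': q0→∅, q2→∅, q4→{q3, q8}, q5→{q4}, q6→{q1, q5, q8}, q8→{q7}; now {q1, q3, q4, q5, q7, q8}.
Read 'a': q1→{q1, q6}, q3→{q7}, q4→{q3, q8}, q5→{q4}, q7→{q7, q8}, q8→{q7}; now {q1, q3, q4, q6, q7, q8}.
Read 'a': q1→{q1, q6}, q3→{q7}, q4→{q3, q8}, q6→{q1, q5, q8}, q7→{q7, q8}, q8→{q7}; now {q1, q3, q5, q6, q7, q8}.
Read 'a': q1→{q1, q6}, q3→{q7}, q5→{q4}, q6→{q1, q5, q8}, q7→{q7, q8}, q8→{q7}; now {q1, q4, q5, q6, q7, q8}.
Read 'c': q1→∅, q4→{q8}, q5→{q4, q8}, q6→{q0, q1}, q7→{q5}, q8→∅; now {q0, q1, q4, q5, q8}.
Read 'a': q0→∅, q1→{q1, q6}, q4→{q3, q8}, q5→{q4}, q8→{q7}; now {q1, q3, q4, q6, q7, q8}.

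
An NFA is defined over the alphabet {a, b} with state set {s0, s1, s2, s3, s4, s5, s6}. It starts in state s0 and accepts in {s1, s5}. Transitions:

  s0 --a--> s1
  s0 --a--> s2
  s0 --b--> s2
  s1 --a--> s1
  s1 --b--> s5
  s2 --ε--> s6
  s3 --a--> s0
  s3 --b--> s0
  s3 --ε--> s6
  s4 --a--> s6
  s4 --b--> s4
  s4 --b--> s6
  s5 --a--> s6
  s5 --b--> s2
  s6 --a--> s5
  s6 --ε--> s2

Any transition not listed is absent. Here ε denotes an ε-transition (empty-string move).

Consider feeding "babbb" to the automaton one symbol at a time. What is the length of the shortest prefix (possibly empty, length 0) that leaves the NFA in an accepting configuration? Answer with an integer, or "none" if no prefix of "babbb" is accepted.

Start in {s0}.
Read 'b': {s0} → {s2, s6}.
Read 'a': {s2, s6} → {s5}.
None of the earlier sets intersect F, but {s5} does.

2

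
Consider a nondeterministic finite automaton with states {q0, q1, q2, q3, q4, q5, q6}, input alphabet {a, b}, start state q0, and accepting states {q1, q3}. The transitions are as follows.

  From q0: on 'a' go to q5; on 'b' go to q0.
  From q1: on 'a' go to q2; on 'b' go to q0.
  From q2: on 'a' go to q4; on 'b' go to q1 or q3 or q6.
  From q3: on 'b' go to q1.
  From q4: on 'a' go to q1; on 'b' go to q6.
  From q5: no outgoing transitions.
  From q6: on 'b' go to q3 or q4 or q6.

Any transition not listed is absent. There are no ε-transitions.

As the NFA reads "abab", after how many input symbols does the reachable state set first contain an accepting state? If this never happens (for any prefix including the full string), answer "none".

none

Start in {q0}.
Read 'a': q0→{q5}; now {q5}.
Read 'b': q5→∅; now ∅.
The set is empty and remains empty for the remaining 2 symbols.
No reachable set along the way intersects F.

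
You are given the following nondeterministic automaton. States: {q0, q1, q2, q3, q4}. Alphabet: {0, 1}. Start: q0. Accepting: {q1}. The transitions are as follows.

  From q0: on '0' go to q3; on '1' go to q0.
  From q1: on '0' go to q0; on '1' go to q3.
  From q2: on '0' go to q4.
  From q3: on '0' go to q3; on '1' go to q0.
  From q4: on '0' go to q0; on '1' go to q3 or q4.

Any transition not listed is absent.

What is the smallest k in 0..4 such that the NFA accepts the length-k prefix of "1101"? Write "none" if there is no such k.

Start in {q0}.
Read '1': {q0} → {q0}.
Read '1': {q0} → {q0}.
Read '0': {q0} → {q3}.
Read '1': {q3} → {q0}.
No reachable set along the way intersects F.

none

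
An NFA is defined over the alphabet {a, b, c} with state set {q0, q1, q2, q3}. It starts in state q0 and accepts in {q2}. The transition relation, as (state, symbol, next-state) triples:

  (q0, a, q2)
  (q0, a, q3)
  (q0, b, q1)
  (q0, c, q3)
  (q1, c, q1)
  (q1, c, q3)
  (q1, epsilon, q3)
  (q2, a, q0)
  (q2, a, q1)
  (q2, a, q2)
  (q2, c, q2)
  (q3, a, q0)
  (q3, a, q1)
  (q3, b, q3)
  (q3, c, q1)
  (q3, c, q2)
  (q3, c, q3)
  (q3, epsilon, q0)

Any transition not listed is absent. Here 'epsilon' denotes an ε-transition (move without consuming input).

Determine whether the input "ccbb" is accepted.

Start in {q0}.
Read 'c': q0→{q3}; union {q3}; ε-closure = {q0, q3}.
Read 'c': q0→{q3}, q3→{q1, q2, q3}; union {q1, q2, q3}; ε-closure = {q0, q1, q2, q3}.
Read 'b': q0→{q1}, q1→∅, q2→∅, q3→{q3}; union {q1, q3}; ε-closure = {q0, q1, q3}.
Read 'b': q0→{q1}, q1→∅, q3→{q3}; union {q1, q3}; ε-closure = {q0, q1, q3}.
The final set {q0, q1, q3} contains no accepting state.

No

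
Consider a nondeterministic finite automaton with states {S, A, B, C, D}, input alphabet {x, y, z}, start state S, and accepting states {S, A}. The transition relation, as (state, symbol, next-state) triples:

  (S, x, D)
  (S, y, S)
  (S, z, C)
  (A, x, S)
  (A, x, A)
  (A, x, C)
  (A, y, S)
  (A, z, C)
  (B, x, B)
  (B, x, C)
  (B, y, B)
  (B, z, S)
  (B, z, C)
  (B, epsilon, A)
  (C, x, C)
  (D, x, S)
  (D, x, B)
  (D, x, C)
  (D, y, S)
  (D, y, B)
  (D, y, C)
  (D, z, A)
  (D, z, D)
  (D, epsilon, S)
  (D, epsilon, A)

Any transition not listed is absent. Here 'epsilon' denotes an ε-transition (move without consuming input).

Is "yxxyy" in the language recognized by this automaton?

Yes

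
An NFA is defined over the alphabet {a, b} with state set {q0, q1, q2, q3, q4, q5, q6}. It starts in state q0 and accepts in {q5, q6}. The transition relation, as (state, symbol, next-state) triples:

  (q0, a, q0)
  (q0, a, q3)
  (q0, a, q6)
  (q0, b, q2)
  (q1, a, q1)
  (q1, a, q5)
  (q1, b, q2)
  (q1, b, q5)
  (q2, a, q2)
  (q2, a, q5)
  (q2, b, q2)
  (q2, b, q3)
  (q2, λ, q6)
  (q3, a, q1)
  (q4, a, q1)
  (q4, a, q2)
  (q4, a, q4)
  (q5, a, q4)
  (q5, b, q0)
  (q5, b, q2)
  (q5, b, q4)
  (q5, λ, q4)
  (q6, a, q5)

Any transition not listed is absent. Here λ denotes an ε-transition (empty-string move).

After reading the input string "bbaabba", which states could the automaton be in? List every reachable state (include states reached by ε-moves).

Start in {q0}.
Read 'b': {q0} → {q2, q6}.
Read 'b': {q2, q6} → {q2, q3, q6}.
Read 'a': {q2, q3, q6} → {q1, q2, q4, q5, q6}.
Read 'a': {q1, q2, q4, q5, q6} → {q1, q2, q4, q5, q6}.
Read 'b': {q1, q2, q4, q5, q6} → {q0, q2, q3, q4, q5, q6}.
Read 'b': {q0, q2, q3, q4, q5, q6} → {q0, q2, q3, q4, q6}.
Read 'a': {q0, q2, q3, q4, q6} → {q0, q1, q2, q3, q4, q5, q6}.

{q0, q1, q2, q3, q4, q5, q6}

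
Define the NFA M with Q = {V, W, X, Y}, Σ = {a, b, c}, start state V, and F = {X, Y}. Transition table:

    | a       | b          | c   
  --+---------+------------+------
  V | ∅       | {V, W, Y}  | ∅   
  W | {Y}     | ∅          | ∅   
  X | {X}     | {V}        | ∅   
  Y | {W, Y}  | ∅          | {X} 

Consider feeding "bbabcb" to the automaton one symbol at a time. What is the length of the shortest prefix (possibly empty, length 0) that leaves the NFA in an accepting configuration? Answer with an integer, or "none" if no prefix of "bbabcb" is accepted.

Start in {V}.
Read 'b': V→{V, W, Y}; now {V, W, Y}.
None of the earlier sets intersect F, but {V, W, Y} does.

1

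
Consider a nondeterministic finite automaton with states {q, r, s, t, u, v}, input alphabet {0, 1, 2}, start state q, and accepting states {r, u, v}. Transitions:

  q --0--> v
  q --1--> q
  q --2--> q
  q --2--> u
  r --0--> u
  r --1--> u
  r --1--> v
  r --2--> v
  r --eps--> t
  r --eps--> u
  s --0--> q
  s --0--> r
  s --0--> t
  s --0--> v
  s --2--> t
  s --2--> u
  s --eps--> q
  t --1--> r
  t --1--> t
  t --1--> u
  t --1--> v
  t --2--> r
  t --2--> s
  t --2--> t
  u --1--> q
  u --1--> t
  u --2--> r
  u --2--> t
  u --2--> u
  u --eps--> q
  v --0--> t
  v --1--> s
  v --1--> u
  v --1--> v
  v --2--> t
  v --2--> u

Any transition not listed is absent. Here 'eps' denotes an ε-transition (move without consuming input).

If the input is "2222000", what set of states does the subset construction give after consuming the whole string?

{t, v}

Start in {q}.
Read '2': q→{q, u}; now {q, u}.
Read '2': q→{q, u}, u→{r, t, u}; now {q, r, t, u}.
Read '2': q→{q, u}, r→{v}, t→{r, s, t}, u→{r, t, u}; now {q, r, s, t, u, v}.
Read '2': q→{q, u}, r→{v}, s→{t, u}, t→{r, s, t}, u→{r, t, u}, v→{t, u}; now {q, r, s, t, u, v}.
Read '0': q→{v}, r→{u}, s→{q, r, t, v}, t→∅, u→∅, v→{t}; now {q, r, t, u, v}.
Read '0': q→{v}, r→{u}, t→∅, u→∅, v→{t}; union {t, u, v}; ε-closure = {q, t, u, v}.
Read '0': q→{v}, t→∅, u→∅, v→{t}; now {t, v}.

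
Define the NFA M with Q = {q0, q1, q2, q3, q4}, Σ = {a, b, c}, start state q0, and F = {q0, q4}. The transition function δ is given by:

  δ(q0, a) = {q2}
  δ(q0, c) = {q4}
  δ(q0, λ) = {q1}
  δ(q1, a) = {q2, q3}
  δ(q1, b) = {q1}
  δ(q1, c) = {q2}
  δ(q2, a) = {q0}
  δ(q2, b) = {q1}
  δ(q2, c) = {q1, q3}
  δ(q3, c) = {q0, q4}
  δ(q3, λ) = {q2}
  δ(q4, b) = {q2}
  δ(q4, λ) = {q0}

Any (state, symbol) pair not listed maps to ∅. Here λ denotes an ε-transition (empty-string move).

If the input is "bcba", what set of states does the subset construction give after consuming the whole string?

Start: ε-closure({q0}) = {q0, q1}.
Read 'b': q0→∅, q1→{q1}; now {q1}.
Read 'c': q1→{q2}; now {q2}.
Read 'b': q2→{q1}; now {q1}.
Read 'a': q1→{q2, q3}; now {q2, q3}.

{q2, q3}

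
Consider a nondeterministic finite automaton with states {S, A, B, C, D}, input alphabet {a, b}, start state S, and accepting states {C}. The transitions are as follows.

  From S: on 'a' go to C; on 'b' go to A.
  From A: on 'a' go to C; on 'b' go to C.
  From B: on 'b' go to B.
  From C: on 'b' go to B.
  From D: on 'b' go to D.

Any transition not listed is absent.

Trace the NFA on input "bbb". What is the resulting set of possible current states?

{B}

Start in {S}.
Read 'b': {S} → {A}.
Read 'b': {A} → {C}.
Read 'b': {C} → {B}.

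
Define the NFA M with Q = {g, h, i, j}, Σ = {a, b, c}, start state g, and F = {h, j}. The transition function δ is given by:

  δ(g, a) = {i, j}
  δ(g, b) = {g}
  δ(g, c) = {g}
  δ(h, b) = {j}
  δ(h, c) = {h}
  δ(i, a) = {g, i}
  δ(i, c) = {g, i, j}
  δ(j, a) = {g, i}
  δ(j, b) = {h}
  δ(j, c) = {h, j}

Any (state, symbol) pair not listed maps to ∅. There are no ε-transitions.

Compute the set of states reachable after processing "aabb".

{g}

Start in {g}.
Read 'a': g→{i, j}; now {i, j}.
Read 'a': i→{g, i}, j→{g, i}; now {g, i}.
Read 'b': g→{g}, i→∅; now {g}.
Read 'b': g→{g}; now {g}.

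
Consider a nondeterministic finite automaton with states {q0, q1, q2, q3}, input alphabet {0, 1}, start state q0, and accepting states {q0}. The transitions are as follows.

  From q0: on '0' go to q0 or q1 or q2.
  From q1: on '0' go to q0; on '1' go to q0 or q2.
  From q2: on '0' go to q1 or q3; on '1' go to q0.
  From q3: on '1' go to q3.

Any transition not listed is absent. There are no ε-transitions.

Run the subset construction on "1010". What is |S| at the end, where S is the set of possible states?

Start in {q0}.
Read '1': q0→∅; now ∅.
The set is empty and remains empty for the remaining 3 symbols.
That set has 0 states.

0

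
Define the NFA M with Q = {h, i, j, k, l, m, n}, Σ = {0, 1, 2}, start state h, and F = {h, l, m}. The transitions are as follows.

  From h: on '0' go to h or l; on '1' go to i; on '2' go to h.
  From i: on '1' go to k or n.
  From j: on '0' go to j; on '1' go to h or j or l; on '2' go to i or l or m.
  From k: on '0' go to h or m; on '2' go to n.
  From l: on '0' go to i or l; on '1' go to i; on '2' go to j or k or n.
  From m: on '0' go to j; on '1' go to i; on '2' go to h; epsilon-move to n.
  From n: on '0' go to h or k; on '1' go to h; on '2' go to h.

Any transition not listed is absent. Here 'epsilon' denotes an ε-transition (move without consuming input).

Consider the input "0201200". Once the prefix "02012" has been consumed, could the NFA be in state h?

Yes

Start in {h}.
Read '0': {h} → {h, l}.
Read '2': {h, l} → {h, j, k, n}.
Read '0': {h, j, k, n} → {h, j, k, l, m, n}.
Read '1': {h, j, k, l, m, n} → {h, i, j, l}.
Read '2': {h, i, j, l} → {h, i, j, k, l, m, n}.
State h is in {h, i, j, k, l, m, n}.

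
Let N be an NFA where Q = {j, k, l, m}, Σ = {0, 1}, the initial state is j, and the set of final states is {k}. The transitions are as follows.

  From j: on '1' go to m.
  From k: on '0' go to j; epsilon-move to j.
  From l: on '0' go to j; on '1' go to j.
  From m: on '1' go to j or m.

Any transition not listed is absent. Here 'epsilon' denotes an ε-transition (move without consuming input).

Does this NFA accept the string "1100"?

No

Start in {j}.
Read '1': j→{m}; now {m}.
Read '1': m→{j, m}; now {j, m}.
Read '0': j→∅, m→∅; now ∅.
The set is empty and remains empty for the remaining 1 symbol.
The final set ∅ contains no accepting state.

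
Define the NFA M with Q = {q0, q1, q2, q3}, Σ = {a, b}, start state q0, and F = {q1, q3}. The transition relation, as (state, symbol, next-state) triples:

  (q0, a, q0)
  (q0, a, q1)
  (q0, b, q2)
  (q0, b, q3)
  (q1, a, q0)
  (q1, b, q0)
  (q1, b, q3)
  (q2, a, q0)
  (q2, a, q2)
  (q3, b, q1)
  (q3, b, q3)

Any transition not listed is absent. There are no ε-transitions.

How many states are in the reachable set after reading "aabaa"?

3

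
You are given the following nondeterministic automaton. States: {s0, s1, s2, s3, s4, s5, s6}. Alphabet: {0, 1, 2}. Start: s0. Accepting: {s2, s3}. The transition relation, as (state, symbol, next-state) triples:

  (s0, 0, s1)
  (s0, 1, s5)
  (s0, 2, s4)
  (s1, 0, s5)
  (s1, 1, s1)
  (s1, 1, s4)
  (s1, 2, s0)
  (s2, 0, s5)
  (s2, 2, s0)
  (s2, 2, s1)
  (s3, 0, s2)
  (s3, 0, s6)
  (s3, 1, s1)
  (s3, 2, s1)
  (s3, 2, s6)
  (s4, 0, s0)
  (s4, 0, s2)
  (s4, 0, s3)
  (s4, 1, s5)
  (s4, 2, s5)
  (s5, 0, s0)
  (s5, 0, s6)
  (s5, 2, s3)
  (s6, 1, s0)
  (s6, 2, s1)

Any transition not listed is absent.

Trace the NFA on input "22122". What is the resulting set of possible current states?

∅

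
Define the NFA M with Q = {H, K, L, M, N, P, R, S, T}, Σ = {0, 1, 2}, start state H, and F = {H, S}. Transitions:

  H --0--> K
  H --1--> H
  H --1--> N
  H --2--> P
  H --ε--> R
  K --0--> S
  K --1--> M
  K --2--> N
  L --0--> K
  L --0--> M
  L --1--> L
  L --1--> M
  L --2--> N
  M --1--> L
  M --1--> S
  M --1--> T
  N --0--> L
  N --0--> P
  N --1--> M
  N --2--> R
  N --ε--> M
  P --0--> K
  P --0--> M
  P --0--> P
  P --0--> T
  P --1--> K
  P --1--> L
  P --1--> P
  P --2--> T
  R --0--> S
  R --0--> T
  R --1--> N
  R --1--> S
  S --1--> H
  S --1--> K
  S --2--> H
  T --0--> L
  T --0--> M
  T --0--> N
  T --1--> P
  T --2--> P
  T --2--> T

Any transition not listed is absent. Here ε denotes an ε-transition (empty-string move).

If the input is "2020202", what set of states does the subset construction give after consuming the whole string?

{H, M, N, P, R, T}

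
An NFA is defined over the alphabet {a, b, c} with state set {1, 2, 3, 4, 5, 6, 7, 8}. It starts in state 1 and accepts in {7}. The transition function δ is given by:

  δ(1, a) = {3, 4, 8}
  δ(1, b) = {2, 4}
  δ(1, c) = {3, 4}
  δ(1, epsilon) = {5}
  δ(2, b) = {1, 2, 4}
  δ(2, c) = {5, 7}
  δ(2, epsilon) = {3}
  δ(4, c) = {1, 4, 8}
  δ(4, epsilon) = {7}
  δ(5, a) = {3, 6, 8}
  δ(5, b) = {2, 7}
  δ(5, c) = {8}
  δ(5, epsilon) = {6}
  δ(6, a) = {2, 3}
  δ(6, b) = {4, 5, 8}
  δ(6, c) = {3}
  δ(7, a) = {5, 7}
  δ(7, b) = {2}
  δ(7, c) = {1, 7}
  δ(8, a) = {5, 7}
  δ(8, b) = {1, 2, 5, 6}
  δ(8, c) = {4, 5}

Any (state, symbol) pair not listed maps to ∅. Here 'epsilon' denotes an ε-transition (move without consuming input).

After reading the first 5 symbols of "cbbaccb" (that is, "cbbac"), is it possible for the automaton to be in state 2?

No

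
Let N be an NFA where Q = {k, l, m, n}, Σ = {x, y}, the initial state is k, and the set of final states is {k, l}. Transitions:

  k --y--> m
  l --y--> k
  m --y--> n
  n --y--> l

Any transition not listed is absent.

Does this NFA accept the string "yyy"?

Yes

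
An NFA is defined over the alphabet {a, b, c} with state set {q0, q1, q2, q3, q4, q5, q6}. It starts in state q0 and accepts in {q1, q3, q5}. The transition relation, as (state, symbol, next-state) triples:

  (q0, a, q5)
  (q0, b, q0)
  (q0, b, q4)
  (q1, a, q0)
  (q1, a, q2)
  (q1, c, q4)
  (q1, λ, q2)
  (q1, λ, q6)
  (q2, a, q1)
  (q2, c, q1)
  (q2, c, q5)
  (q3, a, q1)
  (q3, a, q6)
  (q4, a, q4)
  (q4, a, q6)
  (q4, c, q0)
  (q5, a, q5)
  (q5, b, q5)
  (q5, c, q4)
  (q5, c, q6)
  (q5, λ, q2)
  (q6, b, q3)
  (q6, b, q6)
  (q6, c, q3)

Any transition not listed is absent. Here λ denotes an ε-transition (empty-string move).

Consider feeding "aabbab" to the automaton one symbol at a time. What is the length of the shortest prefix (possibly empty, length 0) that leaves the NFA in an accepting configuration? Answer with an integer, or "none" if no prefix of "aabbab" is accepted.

1

Start in {q0}.
Read 'a': {q0} → {q2, q5}.
None of the earlier sets intersect F, but {q2, q5} does.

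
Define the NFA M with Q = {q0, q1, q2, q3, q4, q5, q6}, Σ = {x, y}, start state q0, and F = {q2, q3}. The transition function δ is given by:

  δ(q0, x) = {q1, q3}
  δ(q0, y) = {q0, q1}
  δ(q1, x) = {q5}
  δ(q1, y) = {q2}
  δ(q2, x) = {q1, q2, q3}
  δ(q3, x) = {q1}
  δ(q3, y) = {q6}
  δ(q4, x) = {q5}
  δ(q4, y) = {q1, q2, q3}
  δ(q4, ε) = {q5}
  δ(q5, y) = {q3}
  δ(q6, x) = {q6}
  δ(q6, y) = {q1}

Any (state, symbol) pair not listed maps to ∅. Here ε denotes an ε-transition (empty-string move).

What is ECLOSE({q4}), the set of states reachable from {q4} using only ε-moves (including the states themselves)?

Begin with {q4}.
ε-move q4 → q5; add q5.

{q4, q5}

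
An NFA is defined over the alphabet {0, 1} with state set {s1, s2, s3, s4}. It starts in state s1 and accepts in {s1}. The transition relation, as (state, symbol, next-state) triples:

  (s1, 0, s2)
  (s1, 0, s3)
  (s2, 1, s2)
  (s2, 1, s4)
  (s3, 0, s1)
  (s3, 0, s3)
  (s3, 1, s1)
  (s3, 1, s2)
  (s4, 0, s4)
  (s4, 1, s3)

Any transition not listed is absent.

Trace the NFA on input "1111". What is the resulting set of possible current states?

∅

Start in {s1}.
Read '1': {s1} → ∅.
The set is empty and remains empty for the remaining 3 symbols.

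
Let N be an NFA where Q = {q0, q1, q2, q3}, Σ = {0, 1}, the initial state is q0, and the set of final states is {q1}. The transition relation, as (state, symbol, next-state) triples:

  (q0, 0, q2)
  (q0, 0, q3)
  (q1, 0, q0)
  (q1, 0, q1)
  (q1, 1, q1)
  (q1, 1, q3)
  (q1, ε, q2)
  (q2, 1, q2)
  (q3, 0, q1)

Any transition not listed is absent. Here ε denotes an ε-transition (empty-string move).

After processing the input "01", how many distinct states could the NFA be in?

Start in {q0}.
Read '0': q0→{q2, q3}; now {q2, q3}.
Read '1': q2→{q2}, q3→∅; now {q2}.
That set has 1 state.

1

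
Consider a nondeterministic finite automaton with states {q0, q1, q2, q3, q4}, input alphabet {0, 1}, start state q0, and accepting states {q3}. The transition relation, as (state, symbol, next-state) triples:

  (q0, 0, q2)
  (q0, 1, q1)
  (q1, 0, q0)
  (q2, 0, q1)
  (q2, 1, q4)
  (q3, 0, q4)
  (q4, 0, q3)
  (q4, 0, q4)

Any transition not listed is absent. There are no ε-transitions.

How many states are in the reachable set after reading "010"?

2

Start in {q0}.
Read '0': {q0} → {q2}.
Read '1': {q2} → {q4}.
Read '0': {q4} → {q3, q4}.
That set has 2 states.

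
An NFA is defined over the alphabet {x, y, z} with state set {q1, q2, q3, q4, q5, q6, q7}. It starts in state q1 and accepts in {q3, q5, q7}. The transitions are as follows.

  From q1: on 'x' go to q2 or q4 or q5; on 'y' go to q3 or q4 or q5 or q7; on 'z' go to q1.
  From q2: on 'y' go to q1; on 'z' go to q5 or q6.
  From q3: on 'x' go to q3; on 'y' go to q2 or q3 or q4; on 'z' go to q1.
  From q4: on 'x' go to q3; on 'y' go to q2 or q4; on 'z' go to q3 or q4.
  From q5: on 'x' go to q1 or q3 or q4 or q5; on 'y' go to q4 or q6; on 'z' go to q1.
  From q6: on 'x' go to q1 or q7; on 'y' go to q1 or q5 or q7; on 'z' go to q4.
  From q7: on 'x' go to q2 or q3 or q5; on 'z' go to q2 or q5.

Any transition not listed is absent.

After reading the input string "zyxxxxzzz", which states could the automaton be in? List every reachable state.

Start in {q1}.
Read 'z': q1→{q1}; now {q1}.
Read 'y': q1→{q3, q4, q5, q7}; now {q3, q4, q5, q7}.
Read 'x': q3→{q3}, q4→{q3}, q5→{q1, q3, q4, q5}, q7→{q2, q3, q5}; now {q1, q2, q3, q4, q5}.
Read 'x': q1→{q2, q4, q5}, q2→∅, q3→{q3}, q4→{q3}, q5→{q1, q3, q4, q5}; now {q1, q2, q3, q4, q5}.
Read 'x': q1→{q2, q4, q5}, q2→∅, q3→{q3}, q4→{q3}, q5→{q1, q3, q4, q5}; now {q1, q2, q3, q4, q5}.
Read 'x': q1→{q2, q4, q5}, q2→∅, q3→{q3}, q4→{q3}, q5→{q1, q3, q4, q5}; now {q1, q2, q3, q4, q5}.
Read 'z': q1→{q1}, q2→{q5, q6}, q3→{q1}, q4→{q3, q4}, q5→{q1}; now {q1, q3, q4, q5, q6}.
Read 'z': q1→{q1}, q3→{q1}, q4→{q3, q4}, q5→{q1}, q6→{q4}; now {q1, q3, q4}.
Read 'z': q1→{q1}, q3→{q1}, q4→{q3, q4}; now {q1, q3, q4}.

{q1, q3, q4}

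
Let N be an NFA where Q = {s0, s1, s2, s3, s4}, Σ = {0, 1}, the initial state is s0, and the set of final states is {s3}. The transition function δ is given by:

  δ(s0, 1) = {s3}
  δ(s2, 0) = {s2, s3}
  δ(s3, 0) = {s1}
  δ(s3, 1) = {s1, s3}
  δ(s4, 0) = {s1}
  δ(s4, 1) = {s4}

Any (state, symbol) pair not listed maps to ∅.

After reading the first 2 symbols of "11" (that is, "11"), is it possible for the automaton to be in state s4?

No

Start in {s0}.
Read '1': {s0} → {s3}.
Read '1': {s3} → {s1, s3}.
State s4 is not in {s1, s3}.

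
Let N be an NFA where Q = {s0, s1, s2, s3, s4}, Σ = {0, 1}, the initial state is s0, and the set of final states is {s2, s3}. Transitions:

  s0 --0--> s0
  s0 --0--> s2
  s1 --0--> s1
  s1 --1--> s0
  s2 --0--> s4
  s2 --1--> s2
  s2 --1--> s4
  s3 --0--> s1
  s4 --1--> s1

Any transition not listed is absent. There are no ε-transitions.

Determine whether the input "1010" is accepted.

No

Start in {s0}.
Read '1': s0→∅; now ∅.
The set is empty and remains empty for the remaining 3 symbols.
The final set ∅ contains no accepting state.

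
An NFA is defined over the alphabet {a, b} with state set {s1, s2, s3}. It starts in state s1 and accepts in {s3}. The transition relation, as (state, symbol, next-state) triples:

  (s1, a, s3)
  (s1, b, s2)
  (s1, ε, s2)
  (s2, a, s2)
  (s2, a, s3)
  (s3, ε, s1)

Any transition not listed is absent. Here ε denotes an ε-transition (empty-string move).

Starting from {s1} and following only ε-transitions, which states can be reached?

{s1, s2}

Begin with {s1}.
ε-move s1 → s2; add s2.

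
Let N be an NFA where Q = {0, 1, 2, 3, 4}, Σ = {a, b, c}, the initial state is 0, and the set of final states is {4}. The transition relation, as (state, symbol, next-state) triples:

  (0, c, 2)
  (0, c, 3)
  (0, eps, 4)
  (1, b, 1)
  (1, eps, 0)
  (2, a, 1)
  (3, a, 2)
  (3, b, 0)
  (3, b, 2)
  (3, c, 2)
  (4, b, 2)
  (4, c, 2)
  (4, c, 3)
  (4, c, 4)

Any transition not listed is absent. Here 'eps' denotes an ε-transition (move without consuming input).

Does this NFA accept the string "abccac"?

No

Start: ε-closure({0}) = {0, 4}.
Read 'a': {0, 4} → ∅.
The set is empty and remains empty for the remaining 5 symbols.
The final set ∅ contains no accepting state.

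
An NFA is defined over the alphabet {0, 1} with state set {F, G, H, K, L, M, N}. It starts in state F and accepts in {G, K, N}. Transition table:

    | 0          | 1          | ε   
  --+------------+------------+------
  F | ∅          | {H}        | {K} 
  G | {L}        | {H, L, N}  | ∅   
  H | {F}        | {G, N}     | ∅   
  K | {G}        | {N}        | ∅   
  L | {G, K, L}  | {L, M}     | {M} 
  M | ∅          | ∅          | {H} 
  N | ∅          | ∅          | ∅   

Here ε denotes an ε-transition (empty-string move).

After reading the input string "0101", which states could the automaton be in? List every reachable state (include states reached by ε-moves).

Start: ε-closure({F}) = {F, K}.
Read '0': {F, K} → {G}.
Read '1': {G} → {H, L, M, N}.
Read '0': {H, L, M, N} → {F, G, H, K, L, M}.
Read '1': {F, G, H, K, L, M} → {G, H, L, M, N}.

{G, H, L, M, N}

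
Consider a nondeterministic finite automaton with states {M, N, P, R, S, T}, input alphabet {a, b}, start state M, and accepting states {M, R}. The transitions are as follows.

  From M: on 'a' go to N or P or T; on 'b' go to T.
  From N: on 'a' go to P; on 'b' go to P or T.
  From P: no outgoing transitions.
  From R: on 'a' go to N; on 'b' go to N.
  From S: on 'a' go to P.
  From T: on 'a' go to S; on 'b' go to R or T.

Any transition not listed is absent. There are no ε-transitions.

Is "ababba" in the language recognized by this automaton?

No

Start in {M}.
Read 'a': M→{N, P, T}; now {N, P, T}.
Read 'b': N→{P, T}, P→∅, T→{R, T}; now {P, R, T}.
Read 'a': P→∅, R→{N}, T→{S}; now {N, S}.
Read 'b': N→{P, T}, S→∅; now {P, T}.
Read 'b': P→∅, T→{R, T}; now {R, T}.
Read 'a': R→{N}, T→{S}; now {N, S}.
The final set {N, S} contains no accepting state.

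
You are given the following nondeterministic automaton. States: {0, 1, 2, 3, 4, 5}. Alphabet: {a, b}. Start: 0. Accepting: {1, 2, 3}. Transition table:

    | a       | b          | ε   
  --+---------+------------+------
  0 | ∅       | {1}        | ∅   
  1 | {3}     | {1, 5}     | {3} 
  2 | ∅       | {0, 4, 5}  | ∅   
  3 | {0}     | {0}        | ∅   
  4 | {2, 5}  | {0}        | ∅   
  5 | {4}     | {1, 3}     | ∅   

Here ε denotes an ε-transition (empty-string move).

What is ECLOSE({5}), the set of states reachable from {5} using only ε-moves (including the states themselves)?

Begin with {5}.
No ε-moves leave this set, so the closure equals the set itself.

{5}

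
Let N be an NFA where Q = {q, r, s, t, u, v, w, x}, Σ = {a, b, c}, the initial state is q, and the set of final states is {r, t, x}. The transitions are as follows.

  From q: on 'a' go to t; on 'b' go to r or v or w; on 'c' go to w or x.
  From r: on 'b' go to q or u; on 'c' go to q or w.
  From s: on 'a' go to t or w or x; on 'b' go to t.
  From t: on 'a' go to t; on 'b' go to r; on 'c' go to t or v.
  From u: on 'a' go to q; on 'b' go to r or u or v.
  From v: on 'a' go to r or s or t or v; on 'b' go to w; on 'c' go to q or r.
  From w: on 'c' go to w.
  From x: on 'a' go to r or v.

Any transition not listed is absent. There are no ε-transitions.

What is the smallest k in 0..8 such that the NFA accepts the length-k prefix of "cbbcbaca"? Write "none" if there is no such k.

Start in {q}.
Read 'c': {q} → {w, x}.
None of the earlier sets intersect F, but {w, x} does.

1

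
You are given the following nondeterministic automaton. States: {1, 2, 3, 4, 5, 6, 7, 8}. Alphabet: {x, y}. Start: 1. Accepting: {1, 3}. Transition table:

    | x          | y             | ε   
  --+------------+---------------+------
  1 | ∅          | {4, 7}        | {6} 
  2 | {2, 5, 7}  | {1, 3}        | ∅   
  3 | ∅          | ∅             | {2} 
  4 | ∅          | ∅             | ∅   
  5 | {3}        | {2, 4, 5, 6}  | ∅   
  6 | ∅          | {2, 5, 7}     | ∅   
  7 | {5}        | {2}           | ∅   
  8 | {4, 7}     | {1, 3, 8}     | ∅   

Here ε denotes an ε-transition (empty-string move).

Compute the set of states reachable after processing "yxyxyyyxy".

Start: ε-closure({1}) = {1, 6}.
Read 'y': {1, 6} → {2, 4, 5, 7}.
Read 'x': {2, 4, 5, 7} → {2, 3, 5, 7}.
Read 'y': {2, 3, 5, 7} → {1, 2, 3, 4, 5, 6}.
Read 'x': {1, 2, 3, 4, 5, 6} → {2, 3, 5, 7}.
Read 'y': {2, 3, 5, 7} → {1, 2, 3, 4, 5, 6}.
Read 'y': {1, 2, 3, 4, 5, 6} → {1, 2, 3, 4, 5, 6, 7}.
Read 'y': {1, 2, 3, 4, 5, 6, 7} → {1, 2, 3, 4, 5, 6, 7}.
Read 'x': {1, 2, 3, 4, 5, 6, 7} → {2, 3, 5, 7}.
Read 'y': {2, 3, 5, 7} → {1, 2, 3, 4, 5, 6}.

{1, 2, 3, 4, 5, 6}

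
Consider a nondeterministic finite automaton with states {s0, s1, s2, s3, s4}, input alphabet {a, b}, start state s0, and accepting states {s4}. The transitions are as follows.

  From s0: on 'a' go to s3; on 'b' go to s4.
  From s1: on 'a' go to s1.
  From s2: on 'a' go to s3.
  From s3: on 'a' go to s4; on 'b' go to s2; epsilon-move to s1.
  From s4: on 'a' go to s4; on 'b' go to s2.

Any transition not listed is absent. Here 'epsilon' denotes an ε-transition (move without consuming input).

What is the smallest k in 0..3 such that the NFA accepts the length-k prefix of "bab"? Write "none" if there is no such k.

1

Start in {s0}.
Read 'b': {s0} → {s4}.
None of the earlier sets intersect F, but {s4} does.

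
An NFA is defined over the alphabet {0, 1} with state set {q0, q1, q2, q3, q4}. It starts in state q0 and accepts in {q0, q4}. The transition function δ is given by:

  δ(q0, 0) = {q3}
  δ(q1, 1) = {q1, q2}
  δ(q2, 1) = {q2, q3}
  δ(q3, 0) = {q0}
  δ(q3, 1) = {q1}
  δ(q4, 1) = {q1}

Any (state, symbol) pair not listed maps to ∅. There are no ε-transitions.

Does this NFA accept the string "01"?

Start in {q0}.
Read '0': {q0} → {q3}.
Read '1': {q3} → {q1}.
The final set {q1} contains no accepting state.

No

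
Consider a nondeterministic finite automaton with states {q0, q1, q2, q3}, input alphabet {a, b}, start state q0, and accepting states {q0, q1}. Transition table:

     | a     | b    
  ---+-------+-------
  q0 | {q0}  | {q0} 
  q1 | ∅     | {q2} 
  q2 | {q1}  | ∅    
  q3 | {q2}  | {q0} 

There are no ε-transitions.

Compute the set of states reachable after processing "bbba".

{q0}

Start in {q0}.
Read 'b': {q0} → {q0}.
Read 'b': {q0} → {q0}.
Read 'b': {q0} → {q0}.
Read 'a': {q0} → {q0}.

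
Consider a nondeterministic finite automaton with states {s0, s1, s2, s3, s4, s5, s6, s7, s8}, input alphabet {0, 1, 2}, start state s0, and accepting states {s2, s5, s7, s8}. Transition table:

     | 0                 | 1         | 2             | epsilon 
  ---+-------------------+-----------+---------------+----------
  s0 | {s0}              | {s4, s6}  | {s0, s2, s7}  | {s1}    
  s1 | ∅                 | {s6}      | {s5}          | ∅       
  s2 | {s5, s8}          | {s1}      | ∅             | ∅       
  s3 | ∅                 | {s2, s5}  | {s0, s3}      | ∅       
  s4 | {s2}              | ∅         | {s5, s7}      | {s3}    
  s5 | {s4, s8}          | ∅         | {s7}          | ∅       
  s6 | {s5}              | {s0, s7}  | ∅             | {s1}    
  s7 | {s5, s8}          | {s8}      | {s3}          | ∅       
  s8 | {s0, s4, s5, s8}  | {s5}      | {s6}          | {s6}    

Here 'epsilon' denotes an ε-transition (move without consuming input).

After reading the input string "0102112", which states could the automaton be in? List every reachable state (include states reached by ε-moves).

{s0, s1, s2, s3, s5, s7}

Start: ε-closure({s0}) = {s0, s1}.
Read '0': s0→{s0}, s1→∅; union {s0}; ε-closure = {s0, s1}.
Read '1': s0→{s4, s6}, s1→{s6}; union {s4, s6}; ε-closure = {s1, s3, s4, s6}.
Read '0': s1→∅, s3→∅, s4→{s2}, s6→{s5}; now {s2, s5}.
Read '2': s2→∅, s5→{s7}; now {s7}.
Read '1': s7→{s8}; union {s8}; ε-closure = {s1, s6, s8}.
Read '1': s1→{s6}, s6→{s0, s7}, s8→{s5}; union {s0, s5, s6, s7}; ε-closure = {s0, s1, s5, s6, s7}.
Read '2': s0→{s0, s2, s7}, s1→{s5}, s5→{s7}, s6→∅, s7→{s3}; union {s0, s2, s3, s5, s7}; ε-closure = {s0, s1, s2, s3, s5, s7}.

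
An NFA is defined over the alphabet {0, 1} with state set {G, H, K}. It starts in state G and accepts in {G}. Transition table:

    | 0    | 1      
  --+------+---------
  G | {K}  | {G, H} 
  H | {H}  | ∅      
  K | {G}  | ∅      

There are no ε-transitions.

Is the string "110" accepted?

Start in {G}.
Read '1': {G} → {G, H}.
Read '1': {G, H} → {G, H}.
Read '0': {G, H} → {H, K}.
The final set {H, K} contains no accepting state.

No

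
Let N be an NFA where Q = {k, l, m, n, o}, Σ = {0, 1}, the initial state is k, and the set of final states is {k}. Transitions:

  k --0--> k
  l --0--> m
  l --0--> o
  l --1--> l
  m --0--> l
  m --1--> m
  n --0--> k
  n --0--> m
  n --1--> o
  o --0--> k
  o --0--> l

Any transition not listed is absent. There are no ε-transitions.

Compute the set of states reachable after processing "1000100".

Start in {k}.
Read '1': {k} → ∅.
The set is empty and remains empty for the remaining 6 symbols.

∅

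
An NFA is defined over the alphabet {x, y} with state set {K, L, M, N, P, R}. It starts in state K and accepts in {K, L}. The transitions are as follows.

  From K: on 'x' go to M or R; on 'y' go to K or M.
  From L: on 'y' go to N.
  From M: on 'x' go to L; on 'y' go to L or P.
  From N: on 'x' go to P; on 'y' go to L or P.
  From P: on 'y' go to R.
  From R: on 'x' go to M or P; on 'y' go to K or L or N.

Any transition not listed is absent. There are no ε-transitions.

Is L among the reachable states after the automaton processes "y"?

No

Start in {K}.
Read 'y': {K} → {K, M}.
State L is not in {K, M}.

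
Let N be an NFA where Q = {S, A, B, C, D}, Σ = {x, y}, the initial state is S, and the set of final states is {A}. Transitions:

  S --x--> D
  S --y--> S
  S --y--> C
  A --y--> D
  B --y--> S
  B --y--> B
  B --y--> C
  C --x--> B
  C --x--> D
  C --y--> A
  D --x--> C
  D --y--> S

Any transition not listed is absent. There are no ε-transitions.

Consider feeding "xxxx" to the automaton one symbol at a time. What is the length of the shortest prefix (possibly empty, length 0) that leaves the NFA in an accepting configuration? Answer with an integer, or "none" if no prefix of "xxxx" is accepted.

none

Start in {S}.
Read 'x': S→{D}; now {D}.
Read 'x': D→{C}; now {C}.
Read 'x': C→{B, D}; now {B, D}.
Read 'x': B→∅, D→{C}; now {C}.
No reachable set along the way intersects F.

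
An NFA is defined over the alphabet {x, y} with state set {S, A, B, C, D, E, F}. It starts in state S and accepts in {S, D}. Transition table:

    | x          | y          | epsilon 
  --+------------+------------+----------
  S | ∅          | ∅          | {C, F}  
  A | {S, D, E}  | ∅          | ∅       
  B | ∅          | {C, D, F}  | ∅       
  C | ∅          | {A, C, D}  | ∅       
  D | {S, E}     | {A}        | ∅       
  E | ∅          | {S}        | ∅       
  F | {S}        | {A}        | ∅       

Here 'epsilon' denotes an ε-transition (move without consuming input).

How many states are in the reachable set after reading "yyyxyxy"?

5

Start: ε-closure({S}) = {S, C, F}.
Read 'y': {S, C, F} → {A, C, D}.
Read 'y': {A, C, D} → {A, C, D}.
Read 'y': {A, C, D} → {A, C, D}.
Read 'x': {A, C, D} → {S, C, D, E, F}.
Read 'y': {S, C, D, E, F} → {S, A, C, D, F}.
Read 'x': {S, A, C, D, F} → {S, C, D, E, F}.
Read 'y': {S, C, D, E, F} → {S, A, C, D, F}.
That set has 5 states.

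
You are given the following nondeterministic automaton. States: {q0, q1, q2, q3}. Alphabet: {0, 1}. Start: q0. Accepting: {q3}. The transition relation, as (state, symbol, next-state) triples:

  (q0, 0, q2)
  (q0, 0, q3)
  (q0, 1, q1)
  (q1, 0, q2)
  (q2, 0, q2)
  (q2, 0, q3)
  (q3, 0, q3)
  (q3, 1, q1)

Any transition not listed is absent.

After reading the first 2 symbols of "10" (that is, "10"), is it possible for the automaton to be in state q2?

Yes

Start in {q0}.
Read '1': {q0} → {q1}.
Read '0': {q1} → {q2}.
State q2 is in {q2}.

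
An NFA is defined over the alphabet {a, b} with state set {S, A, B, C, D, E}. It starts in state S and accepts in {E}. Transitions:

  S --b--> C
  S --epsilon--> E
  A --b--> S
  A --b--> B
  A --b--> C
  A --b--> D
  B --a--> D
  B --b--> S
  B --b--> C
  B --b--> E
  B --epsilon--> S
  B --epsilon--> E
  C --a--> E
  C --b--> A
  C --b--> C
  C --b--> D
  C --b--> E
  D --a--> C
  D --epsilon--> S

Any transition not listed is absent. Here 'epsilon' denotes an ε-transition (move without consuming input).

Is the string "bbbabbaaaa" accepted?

Start: ε-closure({S}) = {S, E}.
Read 'b': {S, E} → {C}.
Read 'b': {C} → {S, A, C, D, E}.
Read 'b': {S, A, C, D, E} → {S, A, B, C, D, E}.
Read 'a': {S, A, B, C, D, E} → {S, C, D, E}.
Read 'b': {S, C, D, E} → {S, A, C, D, E}.
Read 'b': {S, A, C, D, E} → {S, A, B, C, D, E}.
Read 'a': {S, A, B, C, D, E} → {S, C, D, E}.
Read 'a': {S, C, D, E} → {C, E}.
Read 'a': {C, E} → {E}.
Read 'a': {E} → ∅.
The final set ∅ contains no accepting state.

No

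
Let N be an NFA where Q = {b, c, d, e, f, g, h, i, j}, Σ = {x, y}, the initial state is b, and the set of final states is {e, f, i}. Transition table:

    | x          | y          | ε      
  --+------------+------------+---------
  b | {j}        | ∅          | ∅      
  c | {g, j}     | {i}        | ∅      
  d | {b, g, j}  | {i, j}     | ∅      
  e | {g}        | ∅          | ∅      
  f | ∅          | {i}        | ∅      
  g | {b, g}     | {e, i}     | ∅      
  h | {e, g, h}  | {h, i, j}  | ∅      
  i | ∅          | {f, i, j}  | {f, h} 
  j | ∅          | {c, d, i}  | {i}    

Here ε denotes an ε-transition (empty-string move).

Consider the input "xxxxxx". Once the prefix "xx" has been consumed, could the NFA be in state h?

Yes

Start in {b}.
Read 'x': b→{j}; union {j}; ε-closure = {f, h, i, j}.
Read 'x': f→∅, h→{e, g, h}, i→∅, j→∅; now {e, g, h}.
State h is in {e, g, h}.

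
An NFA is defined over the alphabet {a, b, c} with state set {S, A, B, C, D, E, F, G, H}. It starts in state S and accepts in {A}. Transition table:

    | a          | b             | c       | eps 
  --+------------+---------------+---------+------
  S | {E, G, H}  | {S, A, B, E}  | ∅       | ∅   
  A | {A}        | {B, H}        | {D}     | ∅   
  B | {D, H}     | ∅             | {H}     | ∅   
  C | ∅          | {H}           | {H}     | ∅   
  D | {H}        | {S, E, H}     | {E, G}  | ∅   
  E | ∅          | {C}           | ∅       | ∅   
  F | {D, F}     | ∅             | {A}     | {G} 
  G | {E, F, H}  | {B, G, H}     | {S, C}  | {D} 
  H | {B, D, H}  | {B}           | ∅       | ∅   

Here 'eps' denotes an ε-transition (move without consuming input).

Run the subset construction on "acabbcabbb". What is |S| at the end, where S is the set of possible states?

Start in {S}.
Read 'a': {S} → {D, E, G, H}.
Read 'c': {D, E, G, H} → {S, C, D, E, G}.
Read 'a': {S, C, D, E, G} → {D, E, F, G, H}.
Read 'b': {D, E, F, G, H} → {S, B, C, D, E, G, H}.
Read 'b': {S, B, C, D, E, G, H} → {S, A, B, C, D, E, G, H}.
Read 'c': {S, A, B, C, D, E, G, H} → {S, C, D, E, G, H}.
Read 'a': {S, C, D, E, G, H} → {B, D, E, F, G, H}.
Read 'b': {B, D, E, F, G, H} → {S, B, C, D, E, G, H}.
Read 'b': {S, B, C, D, E, G, H} → {S, A, B, C, D, E, G, H}.
Read 'b': {S, A, B, C, D, E, G, H} → {S, A, B, C, D, E, G, H}.
That set has 8 states.

8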